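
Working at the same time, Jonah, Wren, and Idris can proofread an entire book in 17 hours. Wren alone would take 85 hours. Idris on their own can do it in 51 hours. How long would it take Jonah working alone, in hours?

255/7 hours

Combined rate is 1/17 per hour.
Known contribution: 1/85 + 1/51 = (3 + 5)/255 = 8/255 per hour.
So Jonah's rate is 1/17 − 8/255 = 7/255, meaning 255/7 hours alone.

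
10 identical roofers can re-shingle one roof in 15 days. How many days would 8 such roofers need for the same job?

75/4 days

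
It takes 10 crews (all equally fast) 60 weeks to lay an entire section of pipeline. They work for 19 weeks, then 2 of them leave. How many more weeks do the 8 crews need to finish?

One crew does 1/600 of the job per week.
After 19 weeks with 10 crews, 19/60 is done (41/60 left).
With 8 crews the rate is 8/600 = 1/75, so the rest takes 41/60 ÷ 1/75 = 205/4 weeks.

205/4 weeks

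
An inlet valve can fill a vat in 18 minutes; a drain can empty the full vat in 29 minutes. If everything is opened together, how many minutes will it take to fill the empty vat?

522/11 minutes

Net rate = 1/18 − 1/29 = (29 − 18)/522 = 11/522 per minute.
Filling time = 1 ÷ (11/522) = 522/11 minutes.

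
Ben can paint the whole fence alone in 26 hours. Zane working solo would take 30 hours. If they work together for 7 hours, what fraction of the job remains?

Combined rate: 1/26 + 1/30 = (15 + 13)/390 = 28/390 = 14/195 per hour.
In 7 hours they complete 7·14/195 = 98/195 of the job.
So 97/195 remains.

97/195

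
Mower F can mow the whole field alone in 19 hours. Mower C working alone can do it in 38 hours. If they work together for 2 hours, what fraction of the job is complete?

Combined rate: 1/19 + 1/38 = (2 + 1)/38 = 3/38 per hour.
In 2 hours they complete 2·3/38 = 3/19 of the job.

3/19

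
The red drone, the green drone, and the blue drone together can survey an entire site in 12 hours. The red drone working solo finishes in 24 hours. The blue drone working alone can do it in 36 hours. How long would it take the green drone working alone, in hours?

Combined rate is 1/12 per hour.
Known contribution: 1/24 + 1/36 = (3 + 2)/72 = 5/72 per hour.
So the green drone's rate is 1/12 − 5/72 = 1/72, meaning 72 hours alone.

72 hours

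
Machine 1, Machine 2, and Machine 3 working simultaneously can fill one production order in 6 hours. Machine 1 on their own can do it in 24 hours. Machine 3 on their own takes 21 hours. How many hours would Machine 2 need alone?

168/13 hours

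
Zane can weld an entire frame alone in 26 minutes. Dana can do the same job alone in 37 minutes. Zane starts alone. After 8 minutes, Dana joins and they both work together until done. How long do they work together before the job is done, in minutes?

74/7 minutes

In the first 8 minutes Zane alone does 8/26 = 4/13 of the job, leaving 9/13.
Once everyone is working, combined rate: 1/26 + 1/37 = (37 + 26)/962 = 63/962 per minute.
Remaining 9/13 at 63/962 per minute takes 74/7 minutes.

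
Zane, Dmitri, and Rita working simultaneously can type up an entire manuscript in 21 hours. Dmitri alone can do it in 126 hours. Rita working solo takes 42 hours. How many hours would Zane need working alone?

63 hours

Combined rate is 1/21 per hour.
Known contribution: 1/126 + 1/42 = (1 + 3)/126 = 4/126 = 2/63 per hour.
So Zane's rate is 1/21 − 2/63 = 1/63, meaning 63 hours alone.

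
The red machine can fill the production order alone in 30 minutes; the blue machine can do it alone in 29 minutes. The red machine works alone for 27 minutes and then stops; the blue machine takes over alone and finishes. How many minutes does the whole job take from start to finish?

In 27 minutes the red machine does 27/30 = 9/10 of the job, leaving 1/10.
The blue machine works at 1/29 per minute, so finishing takes 1/10 ÷ 1/29 = 29/10 minutes.
Total time = 27 + 29/10 = 299/10 minutes.

299/10 minutes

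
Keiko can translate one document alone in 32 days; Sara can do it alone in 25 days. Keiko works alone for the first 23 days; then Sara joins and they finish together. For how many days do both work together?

75/19 days

In 23 days Keiko does 23/32 of the job, leaving 9/32.
Keiko and Sara together work at 57/800 per day, so finishing takes 9/32 ÷ 57/800 = 75/19 days.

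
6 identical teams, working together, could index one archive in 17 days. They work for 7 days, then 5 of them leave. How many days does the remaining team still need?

One team does 1/102 of the job per day.
After 7 days with 6 teams, 7/17 is done (10/17 left).
With 1 team the rate is 1/102, so the rest takes 10/17 ÷ 1/102 = 60 days.

60 days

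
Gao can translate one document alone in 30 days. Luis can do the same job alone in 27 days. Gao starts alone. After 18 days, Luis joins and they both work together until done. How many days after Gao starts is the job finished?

450/19 days

In the first 18 days Gao alone does 18/30 = 3/5 of the job, leaving 2/5.
Once everyone is working, combined rate: 1/30 + 1/27 = (9 + 10)/270 = 19/270 per day.
Remaining 2/5 at 19/270 per day takes 108/19 days.
Total from the start = 18 + 108/19 = 450/19 days.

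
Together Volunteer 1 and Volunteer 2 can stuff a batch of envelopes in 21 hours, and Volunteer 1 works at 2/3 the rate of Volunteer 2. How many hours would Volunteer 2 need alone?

Let Volunteer 2's rate be r; then Volunteer 1's rate is (2/3)r, so together (2/3 + 1)r = (5/3)r = 1/21.
Thus r = 1/35 per hour.
Volunteer 2 alone: 35 hours; Volunteer 1 alone: 105/2 hours.

35 hours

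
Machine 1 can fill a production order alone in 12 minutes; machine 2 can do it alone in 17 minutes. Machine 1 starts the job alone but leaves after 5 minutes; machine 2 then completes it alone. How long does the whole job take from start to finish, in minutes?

179/12 minutes

In 5 minutes machine 1 does 5/12 of the job, leaving 7/12.
Machine 2 works at 1/17 per minute, so finishing takes 7/12 ÷ 1/17 = 119/12 minutes.
Total time = 5 + 119/12 = 179/12 minutes.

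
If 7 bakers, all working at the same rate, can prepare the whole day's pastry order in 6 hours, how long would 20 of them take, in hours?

21/10 hours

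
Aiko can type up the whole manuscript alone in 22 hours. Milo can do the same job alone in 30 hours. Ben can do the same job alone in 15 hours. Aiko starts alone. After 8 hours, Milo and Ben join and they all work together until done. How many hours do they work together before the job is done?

In the first 8 hours Aiko alone does 8/22 = 4/11 of the job, leaving 7/11.
Once everyone is working, combined rate: 1/22 + 1/30 + 1/15 = (15 + 11 + 22)/330 = 48/330 = 8/55 per hour.
Remaining 7/11 at 8/55 per hour takes 35/8 hours.

35/8 hours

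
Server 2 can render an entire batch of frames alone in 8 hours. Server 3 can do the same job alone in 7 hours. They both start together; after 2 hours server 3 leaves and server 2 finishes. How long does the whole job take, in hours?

In the first 2 hours the combined rate is 15/56, so 15/28 of the job is done, leaving 13/28.
After server 3 leaves the rate is 1/8 per hour; the remaining 13/28 takes 26/7 hours.
Total = 2 + 26/7 = 40/7 hours.

40/7 hours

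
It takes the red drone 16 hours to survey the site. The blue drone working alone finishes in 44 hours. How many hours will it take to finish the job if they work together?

Combined rate: 1/16 + 1/44 = (11 + 4)/176 = 15/176 per hour.
Time = 1 ÷ (15/176) = 176/15 hours.

176/15 hours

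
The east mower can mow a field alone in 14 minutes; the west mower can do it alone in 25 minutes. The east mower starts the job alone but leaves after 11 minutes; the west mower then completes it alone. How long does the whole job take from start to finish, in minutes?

229/14 minutes

In 11 minutes the east mower does 11/14 of the job, leaving 3/14.
The west mower works at 1/25 per minute, so finishing takes 3/14 ÷ 1/25 = 75/14 minutes.
Total time = 11 + 75/14 = 229/14 minutes.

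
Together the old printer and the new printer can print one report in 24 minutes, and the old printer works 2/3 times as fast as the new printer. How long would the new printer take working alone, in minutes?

Let the new printer's rate be r; then the old printer's rate is (2/3)r, so together (2/3 + 1)r = (5/3)r = 1/24.
Thus r = 1/40 per minute.
The new printer alone: 40 minutes; the old printer alone: 60 minutes.

40 minutes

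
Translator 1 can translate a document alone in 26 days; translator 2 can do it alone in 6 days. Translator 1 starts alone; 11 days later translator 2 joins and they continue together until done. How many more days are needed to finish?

In 11 days translator 1 does 11/26 of the job, leaving 15/26.
Translator 1 and translator 2 together work at 8/39 per day, so finishing takes 15/26 ÷ 8/39 = 45/16 days.

45/16 days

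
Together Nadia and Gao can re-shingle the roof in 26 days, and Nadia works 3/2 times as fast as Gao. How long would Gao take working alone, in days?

65 days

Let Gao's rate be r; then Nadia's rate is (3/2)r, so together (3/2 + 1)r = (5/2)r = 1/26.
Thus r = 1/65 per day.
Gao alone: 65 days; Nadia alone: 130/3 days.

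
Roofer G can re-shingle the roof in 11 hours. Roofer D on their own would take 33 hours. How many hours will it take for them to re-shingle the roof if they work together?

Combined rate: 1/11 + 1/33 = (3 + 1)/33 = 4/33 per hour.
Time = 1 ÷ (4/33) = 33/4 hours.

33/4 hours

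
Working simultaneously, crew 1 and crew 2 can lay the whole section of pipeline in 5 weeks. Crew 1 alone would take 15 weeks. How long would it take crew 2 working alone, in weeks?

Combined rate is 1/5 per week.
Known contribution: 1/15 per week.
So crew 2's rate is 1/5 − 1/15 = 2/15, meaning 15/2 weeks alone.

15/2 weeks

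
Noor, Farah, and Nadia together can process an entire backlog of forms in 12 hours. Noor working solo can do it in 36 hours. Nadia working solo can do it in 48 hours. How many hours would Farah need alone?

144/5 hours

Combined rate is 1/12 per hour.
Known contribution: 1/36 + 1/48 = (4 + 3)/144 = 7/144 per hour.
So Farah's rate is 1/12 − 7/144 = 5/144, meaning 144/5 hours alone.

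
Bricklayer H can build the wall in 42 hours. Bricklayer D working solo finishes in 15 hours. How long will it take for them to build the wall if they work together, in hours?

Combined rate: 1/42 + 1/15 = (5 + 14)/210 = 19/210 per hour.
Time = 1 ÷ (19/210) = 210/19 hours.

210/19 hours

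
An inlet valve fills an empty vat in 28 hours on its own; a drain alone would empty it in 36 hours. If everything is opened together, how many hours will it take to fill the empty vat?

126 hours

Net rate = 1/28 − 1/36 = (9 − 7)/252 = 2/252 = 1/126 per hour.
Filling time = 1 ÷ (1/126) = 126 hours.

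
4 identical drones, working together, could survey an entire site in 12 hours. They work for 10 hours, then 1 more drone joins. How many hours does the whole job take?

One drone does 1/48 of the job per hour.
After 10 hours with 4 drones, 5/6 is done (1/6 left).
With 5 drones the rate is 5/48, so the rest takes 1/6 ÷ 5/48 = 8/5 hours.
Total = 10 + 8/5 = 58/5 hours.

58/5 hours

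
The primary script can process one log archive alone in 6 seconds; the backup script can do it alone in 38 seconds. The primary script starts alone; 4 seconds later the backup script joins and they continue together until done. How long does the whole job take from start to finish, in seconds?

63/11 seconds

In 4 seconds the primary script does 4/6 = 2/3 of the job, leaving 1/3.
The primary script and the backup script together work at 11/57 per second, so finishing takes 1/3 ÷ 11/57 = 19/11 seconds.
Total time = 4 + 19/11 = 63/11 seconds.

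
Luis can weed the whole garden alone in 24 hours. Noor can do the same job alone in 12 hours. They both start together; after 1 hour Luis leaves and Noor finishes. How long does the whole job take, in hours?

In the first 1 hour the combined rate is 1/8, so 1/8 of the job is done, leaving 7/8.
After Luis leaves the rate is 1/12 per hour; the remaining 7/8 takes 21/2 hours.
Total = 1 + 21/2 = 23/2 hours.

23/2 hours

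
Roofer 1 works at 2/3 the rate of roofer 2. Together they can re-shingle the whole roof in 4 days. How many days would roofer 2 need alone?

Let roofer 2's rate be r; then roofer 1's rate is (2/3)r, so together (2/3 + 1)r = (5/3)r = 1/4.
Thus r = 3/20 per day.
Roofer 2 alone: 20/3 days; roofer 1 alone: 10 days.

20/3 days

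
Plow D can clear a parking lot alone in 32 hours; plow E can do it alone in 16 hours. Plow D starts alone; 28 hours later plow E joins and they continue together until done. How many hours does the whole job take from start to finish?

88/3 hours

In 28 hours plow D does 28/32 = 7/8 of the job, leaving 1/8.
Plow D and plow E together work at 3/32 per hour, so finishing takes 1/8 ÷ 3/32 = 4/3 hours.
Total time = 28 + 4/3 = 88/3 hours.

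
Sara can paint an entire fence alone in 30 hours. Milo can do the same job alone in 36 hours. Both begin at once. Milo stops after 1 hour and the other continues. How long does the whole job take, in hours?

175/6 hours

In the first 1 hour the combined rate is 11/180, so 11/180 of the job is done, leaving 169/180.
After Milo leaves the rate is 1/30 per hour; the remaining 169/180 takes 169/6 hours.
Total = 1 + 169/6 = 175/6 hours.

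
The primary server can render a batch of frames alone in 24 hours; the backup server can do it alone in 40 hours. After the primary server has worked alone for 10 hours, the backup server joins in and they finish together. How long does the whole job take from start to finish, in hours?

75/4 hours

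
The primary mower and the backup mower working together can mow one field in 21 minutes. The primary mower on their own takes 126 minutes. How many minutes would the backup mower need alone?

Combined rate is 1/21 per minute.
Known contribution: 1/126 per minute.
So the backup mower's rate is 1/21 − 1/126 = 5/126, meaning 126/5 minutes alone.

126/5 minutes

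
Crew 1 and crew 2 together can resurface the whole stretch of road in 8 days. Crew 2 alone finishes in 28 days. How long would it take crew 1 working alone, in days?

Combined rate is 1/8 per day.
Known contribution: 1/28 per day.
So crew 1's rate is 1/8 − 1/28 = 5/56, meaning 56/5 days alone.

56/5 days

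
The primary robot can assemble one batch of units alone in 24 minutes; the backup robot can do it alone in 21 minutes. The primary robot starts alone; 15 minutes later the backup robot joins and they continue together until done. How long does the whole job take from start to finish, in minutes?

In 15 minutes the primary robot does 15/24 = 5/8 of the job, leaving 3/8.
The primary robot and the backup robot together work at 5/56 per minute, so finishing takes 3/8 ÷ 5/56 = 21/5 minutes.
Total time = 15 + 21/5 = 96/5 minutes.

96/5 minutes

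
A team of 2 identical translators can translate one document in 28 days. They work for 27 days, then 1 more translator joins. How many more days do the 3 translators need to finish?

2/3 days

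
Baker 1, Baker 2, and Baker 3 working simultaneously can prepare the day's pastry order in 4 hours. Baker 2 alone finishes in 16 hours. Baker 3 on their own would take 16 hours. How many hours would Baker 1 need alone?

8 hours

Combined rate is 1/4 per hour.
Known contribution: 1/16 + 1/16 = (1 + 1)/16 = 2/16 = 1/8 per hour.
So Baker 1's rate is 1/4 − 1/8 = 1/8, meaning 8 hours alone.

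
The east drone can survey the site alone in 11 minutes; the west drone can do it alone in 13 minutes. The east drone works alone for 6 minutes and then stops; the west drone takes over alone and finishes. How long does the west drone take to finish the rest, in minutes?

65/11 minutes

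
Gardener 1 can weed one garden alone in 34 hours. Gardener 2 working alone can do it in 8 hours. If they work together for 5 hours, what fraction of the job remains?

Combined rate: 1/34 + 1/8 = (4 + 17)/136 = 21/136 per hour.
In 5 hours they complete 5·21/136 = 105/136 of the job.
So 31/136 remains.

31/136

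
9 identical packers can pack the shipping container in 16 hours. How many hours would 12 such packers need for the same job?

Total work is 9·16 = 144 packer-hours.
With 12 packers: 144/12 = 12 hours.

12 hours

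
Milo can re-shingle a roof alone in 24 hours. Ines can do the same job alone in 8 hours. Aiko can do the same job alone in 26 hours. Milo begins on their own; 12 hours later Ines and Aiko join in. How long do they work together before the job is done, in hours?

In the first 12 hours Milo alone does 12/24 = 1/2 of the job, leaving 1/2.
Once everyone is working, combined rate: 1/24 + 1/8 + 1/26 = (13 + 39 + 12)/312 = 64/312 = 8/39 per hour.
Remaining 1/2 at 8/39 per hour takes 39/16 hours.

39/16 hours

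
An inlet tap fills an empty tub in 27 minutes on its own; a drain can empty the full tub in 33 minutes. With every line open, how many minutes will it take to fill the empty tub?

Net rate = 1/27 − 1/33 = (11 − 9)/297 = 2/297 per minute.
Filling time = 1 ÷ (2/297) = 297/2 minutes.

297/2 minutes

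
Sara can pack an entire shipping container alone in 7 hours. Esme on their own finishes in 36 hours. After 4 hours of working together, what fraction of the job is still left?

20/63

Combined rate: 1/7 + 1/36 = (36 + 7)/252 = 43/252 per hour.
In 4 hours they complete 4·43/252 = 43/63 of the job.
So 20/63 remains.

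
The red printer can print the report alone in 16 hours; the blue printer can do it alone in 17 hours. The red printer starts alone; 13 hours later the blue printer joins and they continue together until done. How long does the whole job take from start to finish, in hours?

160/11 hours

In 13 hours the red printer does 13/16 of the job, leaving 3/16.
The red printer and the blue printer together work at 33/272 per hour, so finishing takes 3/16 ÷ 33/272 = 17/11 hours.
Total time = 13 + 17/11 = 160/11 hours.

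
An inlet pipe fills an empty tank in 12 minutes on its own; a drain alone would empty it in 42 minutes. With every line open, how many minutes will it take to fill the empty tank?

84/5 minutes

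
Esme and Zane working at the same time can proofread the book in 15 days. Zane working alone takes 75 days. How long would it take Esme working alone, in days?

Combined rate is 1/15 per day.
Known contribution: 1/75 per day.
So Esme's rate is 1/15 − 1/75 = 4/75, meaning 75/4 days alone.

75/4 days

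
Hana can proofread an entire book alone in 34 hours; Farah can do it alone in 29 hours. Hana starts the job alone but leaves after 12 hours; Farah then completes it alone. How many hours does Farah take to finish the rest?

319/17 hours

In 12 hours Hana does 12/34 = 6/17 of the job, leaving 11/17.
Farah works at 1/29 per hour, so finishing takes 11/17 ÷ 1/29 = 319/17 hours.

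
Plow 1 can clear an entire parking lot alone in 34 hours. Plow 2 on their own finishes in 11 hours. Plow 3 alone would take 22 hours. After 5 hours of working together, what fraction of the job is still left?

32/187

Combined rate: 1/34 + 1/11 + 1/22 = (11 + 34 + 17)/374 = 62/374 = 31/187 per hour.
In 5 hours they complete 5·31/187 = 155/187 of the job.
So 32/187 remains.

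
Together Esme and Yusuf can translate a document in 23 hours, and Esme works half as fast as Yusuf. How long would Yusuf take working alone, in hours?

69/2 hours

Let Yusuf's rate be r; then Esme's rate is (1/2)r, so together (1/2 + 1)r = (3/2)r = 1/23.
Thus r = 2/69 per hour.
Yusuf alone: 69/2 hours; Esme alone: 69 hours.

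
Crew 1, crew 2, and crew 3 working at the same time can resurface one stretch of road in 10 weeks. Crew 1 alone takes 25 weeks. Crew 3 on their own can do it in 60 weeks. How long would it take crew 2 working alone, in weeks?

300/13 weeks

Combined rate is 1/10 per week.
Known contribution: 1/25 + 1/60 = (12 + 5)/300 = 17/300 per week.
So crew 2's rate is 1/10 − 17/300 = 13/300, meaning 300/13 weeks alone.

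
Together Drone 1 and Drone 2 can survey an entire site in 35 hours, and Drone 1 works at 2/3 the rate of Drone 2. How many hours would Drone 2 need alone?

175/3 hours

Let Drone 2's rate be r; then Drone 1's rate is (2/3)r, so together (2/3 + 1)r = (5/3)r = 1/35.
Thus r = 3/175 per hour.
Drone 2 alone: 175/3 hours; Drone 1 alone: 175/2 hours.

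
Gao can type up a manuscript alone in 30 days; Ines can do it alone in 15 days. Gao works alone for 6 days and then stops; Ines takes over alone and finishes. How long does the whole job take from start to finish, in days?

In 6 days Gao does 6/30 = 1/5 of the job, leaving 4/5.
Ines works at 1/15 per day, so finishing takes 4/5 ÷ 1/15 = 12 days.
Total time = 6 + 12 = 18 days.

18 days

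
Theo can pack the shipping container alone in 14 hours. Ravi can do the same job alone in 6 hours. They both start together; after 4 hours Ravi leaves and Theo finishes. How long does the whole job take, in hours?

In the first 4 hours the combined rate is 5/21, so 20/21 of the job is done, leaving 1/21.
After Ravi leaves the rate is 1/14 per hour; the remaining 1/21 takes 2/3 hours.
Total = 4 + 2/3 = 14/3 hours.

14/3 hours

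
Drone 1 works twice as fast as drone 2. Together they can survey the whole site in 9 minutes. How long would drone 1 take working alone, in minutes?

27/2 minutes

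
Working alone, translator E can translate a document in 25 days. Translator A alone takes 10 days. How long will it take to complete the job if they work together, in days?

50/7 days

Combined rate: 1/25 + 1/10 = (2 + 5)/50 = 7/50 per day.
Time = 1 ÷ (7/50) = 50/7 days.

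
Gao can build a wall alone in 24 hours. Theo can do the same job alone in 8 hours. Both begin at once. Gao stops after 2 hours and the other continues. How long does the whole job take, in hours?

22/3 hours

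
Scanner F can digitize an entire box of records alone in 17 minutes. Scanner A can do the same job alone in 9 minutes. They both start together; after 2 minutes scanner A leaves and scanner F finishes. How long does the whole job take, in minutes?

119/9 minutes

In the first 2 minutes the combined rate is 26/153, so 52/153 of the job is done, leaving 101/153.
After scanner A leaves the rate is 1/17 per minute; the remaining 101/153 takes 101/9 minutes.
Total = 2 + 101/9 = 119/9 minutes.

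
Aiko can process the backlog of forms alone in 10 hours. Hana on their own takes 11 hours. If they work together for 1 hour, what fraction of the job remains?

Combined rate: 1/10 + 1/11 = (11 + 10)/110 = 21/110 per hour.
In 1 hour they complete 1·21/110 = 21/110 of the job.
So 89/110 remains.

89/110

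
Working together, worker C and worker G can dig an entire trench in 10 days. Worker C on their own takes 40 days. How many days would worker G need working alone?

40/3 days

Combined rate is 1/10 per day.
Known contribution: 1/40 per day.
So worker G's rate is 1/10 − 1/40 = 3/40, meaning 40/3 days alone.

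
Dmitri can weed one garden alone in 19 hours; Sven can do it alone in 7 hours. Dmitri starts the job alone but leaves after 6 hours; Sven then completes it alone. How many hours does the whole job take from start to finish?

In 6 hours Dmitri does 6/19 of the job, leaving 13/19.
Sven works at 1/7 per hour, so finishing takes 13/19 ÷ 1/7 = 91/19 hours.
Total time = 6 + 91/19 = 205/19 hours.

205/19 hours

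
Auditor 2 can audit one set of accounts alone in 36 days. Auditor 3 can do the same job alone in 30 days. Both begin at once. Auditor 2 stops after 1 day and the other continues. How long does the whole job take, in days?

In the first 1 day the combined rate is 11/180, so 11/180 of the job is done, leaving 169/180.
After auditor 2 leaves the rate is 1/30 per day; the remaining 169/180 takes 169/6 days.
Total = 1 + 169/6 = 175/6 days.

175/6 days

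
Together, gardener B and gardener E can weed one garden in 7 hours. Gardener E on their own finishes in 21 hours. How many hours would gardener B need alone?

Combined rate is 1/7 per hour.
Known contribution: 1/21 per hour.
So gardener B's rate is 1/7 − 1/21 = 2/21, meaning 21/2 hours alone.

21/2 hours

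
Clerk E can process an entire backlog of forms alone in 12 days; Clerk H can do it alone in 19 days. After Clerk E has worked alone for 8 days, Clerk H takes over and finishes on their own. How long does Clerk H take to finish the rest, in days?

19/3 days

In 8 days Clerk E does 8/12 = 2/3 of the job, leaving 1/3.
Clerk H works at 1/19 per day, so finishing takes 1/3 ÷ 1/19 = 19/3 days.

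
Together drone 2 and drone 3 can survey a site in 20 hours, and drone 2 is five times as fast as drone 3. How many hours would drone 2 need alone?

24 hours

Let drone 3's rate be r; then drone 2's rate is 5r, so together (5 + 1)r = 6r = 1/20.
Thus r = 1/120 per hour.
Drone 3 alone: 120 hours; drone 2 alone: 24 hours.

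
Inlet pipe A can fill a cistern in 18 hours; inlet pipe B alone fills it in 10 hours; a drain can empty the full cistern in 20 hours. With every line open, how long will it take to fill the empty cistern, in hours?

Net rate = 1/18 + 1/10 − 1/20 = (10 + 18 − 9)/180 = 19/180 per hour.
Filling time = 1 ÷ (19/180) = 180/19 hours.

180/19 hours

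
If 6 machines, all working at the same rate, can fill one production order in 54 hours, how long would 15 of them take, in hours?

Total work is 6·54 = 324 machine-hours.
With 15 machines: 324/15 = 108/5 hours.

108/5 hours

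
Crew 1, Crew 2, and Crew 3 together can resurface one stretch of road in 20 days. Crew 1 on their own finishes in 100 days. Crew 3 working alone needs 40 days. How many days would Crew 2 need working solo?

200/3 days

Combined rate is 1/20 per day.
Known contribution: 1/100 + 1/40 = (2 + 5)/200 = 7/200 per day.
So Crew 2's rate is 1/20 − 7/200 = 3/200, meaning 200/3 days alone.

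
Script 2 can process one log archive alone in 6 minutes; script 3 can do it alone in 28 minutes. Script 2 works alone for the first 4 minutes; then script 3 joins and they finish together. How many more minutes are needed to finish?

28/17 minutes

In 4 minutes script 2 does 4/6 = 2/3 of the job, leaving 1/3.
Script 2 and script 3 together work at 17/84 per minute, so finishing takes 1/3 ÷ 17/84 = 28/17 minutes.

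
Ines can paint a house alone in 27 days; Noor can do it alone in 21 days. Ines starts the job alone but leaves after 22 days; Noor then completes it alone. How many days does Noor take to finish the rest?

In 22 days Ines does 22/27 of the job, leaving 5/27.
Noor works at 1/21 per day, so finishing takes 5/27 ÷ 1/21 = 35/9 days.

35/9 days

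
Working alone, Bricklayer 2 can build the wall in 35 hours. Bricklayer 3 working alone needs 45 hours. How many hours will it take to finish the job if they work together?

Combined rate: 1/35 + 1/45 = (9 + 7)/315 = 16/315 per hour.
Time = 1 ÷ (16/315) = 315/16 hours.

315/16 hours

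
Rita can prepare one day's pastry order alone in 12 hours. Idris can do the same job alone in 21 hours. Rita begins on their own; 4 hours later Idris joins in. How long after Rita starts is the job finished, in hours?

100/11 hours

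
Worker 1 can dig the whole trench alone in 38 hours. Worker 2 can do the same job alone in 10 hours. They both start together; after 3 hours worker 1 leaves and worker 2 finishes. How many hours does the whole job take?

175/19 hours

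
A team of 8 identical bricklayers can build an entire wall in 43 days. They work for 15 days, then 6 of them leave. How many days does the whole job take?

127 days

One bricklayer does 1/344 of the job per day.
After 15 days with 8 bricklayers, 15/43 is done (28/43 left).
With 2 bricklayers the rate is 2/344 = 1/172, so the rest takes 28/43 ÷ 1/172 = 112 days.
Total = 15 + 112 = 127 days.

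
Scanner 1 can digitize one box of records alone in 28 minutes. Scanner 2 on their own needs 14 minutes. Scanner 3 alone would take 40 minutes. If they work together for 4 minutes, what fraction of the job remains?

Combined rate: 1/28 + 1/14 + 1/40 = (10 + 20 + 7)/280 = 37/280 per minute.
In 4 minutes they complete 4·37/280 = 37/70 of the job.
So 33/70 remains.

33/70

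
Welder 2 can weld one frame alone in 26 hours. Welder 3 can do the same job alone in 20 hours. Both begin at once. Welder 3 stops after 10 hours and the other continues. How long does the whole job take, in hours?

In the first 10 hours the combined rate is 23/260, so 23/26 of the job is done, leaving 3/26.
After Welder 3 leaves the rate is 1/26 per hour; the remaining 3/26 takes 3 hours.
Total = 10 + 3 = 13 hours.

13 hours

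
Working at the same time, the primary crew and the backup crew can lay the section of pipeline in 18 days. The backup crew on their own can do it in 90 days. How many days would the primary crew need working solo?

45/2 days

Combined rate is 1/18 per day.
Known contribution: 1/90 per day.
So the primary crew's rate is 1/18 − 1/90 = 2/45, meaning 45/2 days alone.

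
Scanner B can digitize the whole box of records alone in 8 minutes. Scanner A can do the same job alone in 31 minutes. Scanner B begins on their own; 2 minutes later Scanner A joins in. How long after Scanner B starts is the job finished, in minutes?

In the first 2 minutes Scanner B alone does 2/8 = 1/4 of the job, leaving 3/4.
Once everyone is working, combined rate: 1/8 + 1/31 = (31 + 8)/248 = 39/248 per minute.
Remaining 3/4 at 39/248 per minute takes 62/13 minutes.
Total from the start = 2 + 62/13 = 88/13 minutes.

88/13 minutes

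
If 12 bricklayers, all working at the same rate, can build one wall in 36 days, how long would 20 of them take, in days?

Total work is 12·36 = 432 bricklayer-days.
With 20 bricklayers: 432/20 = 108/5 days.

108/5 days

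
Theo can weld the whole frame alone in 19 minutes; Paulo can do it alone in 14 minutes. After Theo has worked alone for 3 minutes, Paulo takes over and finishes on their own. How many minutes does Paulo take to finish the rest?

In 3 minutes Theo does 3/19 of the job, leaving 16/19.
Paulo works at 1/14 per minute, so finishing takes 16/19 ÷ 1/14 = 224/19 minutes.

224/19 minutes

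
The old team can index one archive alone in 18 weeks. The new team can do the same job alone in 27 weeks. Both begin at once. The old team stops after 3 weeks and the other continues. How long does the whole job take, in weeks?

In the first 3 weeks the combined rate is 5/54, so 5/18 of the job is done, leaving 13/18.
After the old team leaves the rate is 1/27 per week; the remaining 13/18 takes 39/2 weeks.
Total = 3 + 39/2 = 45/2 weeks.

45/2 weeks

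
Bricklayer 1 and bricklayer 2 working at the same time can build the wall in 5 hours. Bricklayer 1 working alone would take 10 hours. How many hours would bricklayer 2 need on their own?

10 hours

Combined rate is 1/5 per hour.
Known contribution: 1/10 per hour.
So bricklayer 2's rate is 1/5 − 1/10 = 1/10, meaning 10 hours alone.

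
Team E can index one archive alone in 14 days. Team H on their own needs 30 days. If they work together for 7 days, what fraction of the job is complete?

Combined rate: 1/14 + 1/30 = (15 + 7)/210 = 22/210 = 11/105 per day.
In 7 days they complete 7·11/105 = 11/15 of the job.

11/15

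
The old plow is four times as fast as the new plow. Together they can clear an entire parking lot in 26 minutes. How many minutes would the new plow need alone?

Let the new plow's rate be r; then the old plow's rate is 4r, so together (4 + 1)r = 5r = 1/26.
Thus r = 1/130 per minute.
The new plow alone: 130 minutes; the old plow alone: 65/2 minutes.

130 minutes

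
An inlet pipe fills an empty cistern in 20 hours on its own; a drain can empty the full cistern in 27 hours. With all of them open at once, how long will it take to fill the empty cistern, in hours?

Net rate = 1/20 − 1/27 = (27 − 20)/540 = 7/540 per hour.
Filling time = 1 ÷ (7/540) = 540/7 hours.

540/7 hours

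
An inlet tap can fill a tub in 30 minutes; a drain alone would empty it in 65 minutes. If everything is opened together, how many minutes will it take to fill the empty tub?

390/7 minutes

Net rate = 1/30 − 1/65 = (13 − 6)/390 = 7/390 per minute.
Filling time = 1 ÷ (7/390) = 390/7 minutes.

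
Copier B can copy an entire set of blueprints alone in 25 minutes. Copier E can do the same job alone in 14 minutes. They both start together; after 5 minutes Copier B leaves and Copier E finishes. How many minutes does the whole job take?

In the first 5 minutes the combined rate is 39/350, so 39/70 of the job is done, leaving 31/70.
After Copier B leaves the rate is 1/14 per minute; the remaining 31/70 takes 31/5 minutes.
Total = 5 + 31/5 = 56/5 minutes.

56/5 minutes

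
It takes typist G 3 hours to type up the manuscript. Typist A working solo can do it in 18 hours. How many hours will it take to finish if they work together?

18/7 hours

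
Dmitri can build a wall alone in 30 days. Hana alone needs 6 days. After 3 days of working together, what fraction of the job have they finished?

3/5

Combined rate: 1/30 + 1/6 = (1 + 5)/30 = 6/30 = 1/5 per day.
In 3 days they complete 3·1/5 = 3/5 of the job.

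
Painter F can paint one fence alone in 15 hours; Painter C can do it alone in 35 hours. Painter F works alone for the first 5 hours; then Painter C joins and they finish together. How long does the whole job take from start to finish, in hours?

In 5 hours Painter F does 5/15 = 1/3 of the job, leaving 2/3.
Painter F and Painter C together work at 2/21 per hour, so finishing takes 2/3 ÷ 2/21 = 7 hours.
Total time = 5 + 7 = 12 hours.

12 hours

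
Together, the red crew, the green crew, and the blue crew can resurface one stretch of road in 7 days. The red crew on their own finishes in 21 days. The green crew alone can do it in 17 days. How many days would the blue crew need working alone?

357/13 days

Combined rate is 1/7 per day.
Known contribution: 1/21 + 1/17 = (17 + 21)/357 = 38/357 per day.
So the blue crew's rate is 1/7 − 38/357 = 13/357, meaning 357/13 days alone.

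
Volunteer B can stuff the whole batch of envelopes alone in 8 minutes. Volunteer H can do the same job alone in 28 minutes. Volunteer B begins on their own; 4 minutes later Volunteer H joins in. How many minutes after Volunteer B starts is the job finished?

In the first 4 minutes Volunteer B alone does 4/8 = 1/2 of the job, leaving 1/2.
Once everyone is working, combined rate: 1/8 + 1/28 = (7 + 2)/56 = 9/56 per minute.
Remaining 1/2 at 9/56 per minute takes 28/9 minutes.
Total from the start = 4 + 28/9 = 64/9 minutes.

64/9 minutes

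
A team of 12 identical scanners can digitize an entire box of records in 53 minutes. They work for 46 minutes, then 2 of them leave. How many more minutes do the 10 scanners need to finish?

One scanner does 1/636 of the job per minute.
After 46 minutes with 12 scanners, 46/53 is done (7/53 left).
With 10 scanners the rate is 10/636 = 5/318, so the rest takes 7/53 ÷ 5/318 = 42/5 minutes.

42/5 minutes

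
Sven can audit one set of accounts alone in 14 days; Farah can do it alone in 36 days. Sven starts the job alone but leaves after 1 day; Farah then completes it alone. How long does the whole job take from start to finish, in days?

In 1 day Sven does 1/14 of the job, leaving 13/14.
Farah works at 1/36 per day, so finishing takes 13/14 ÷ 1/36 = 234/7 days.
Total time = 1 + 234/7 = 241/7 days.

241/7 days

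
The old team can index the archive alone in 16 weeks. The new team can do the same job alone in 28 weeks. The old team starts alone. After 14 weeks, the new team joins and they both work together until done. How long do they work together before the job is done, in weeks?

In the first 14 weeks the old team alone does 14/16 = 7/8 of the job, leaving 1/8.
Once everyone is working, combined rate: 1/16 + 1/28 = (7 + 4)/112 = 11/112 per week.
Remaining 1/8 at 11/112 per week takes 14/11 weeks.

14/11 weeks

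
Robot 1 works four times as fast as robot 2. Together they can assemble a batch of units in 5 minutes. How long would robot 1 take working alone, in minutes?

Let robot 2's rate be r; then robot 1's rate is 4r, so together (4 + 1)r = 5r = 1/5.
Thus r = 1/25 per minute.
Robot 2 alone: 25 minutes; robot 1 alone: 25/4 minutes.

25/4 minutes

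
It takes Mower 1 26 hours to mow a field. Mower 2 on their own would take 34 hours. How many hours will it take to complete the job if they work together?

221/15 hours

Combined rate: 1/26 + 1/34 = (17 + 13)/442 = 30/442 = 15/221 per hour.
Time = 1 ÷ (15/221) = 221/15 hours.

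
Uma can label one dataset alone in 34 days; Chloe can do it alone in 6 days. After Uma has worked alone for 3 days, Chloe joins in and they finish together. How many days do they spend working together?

In 3 days Uma does 3/34 of the job, leaving 31/34.
Uma and Chloe together work at 10/51 per day, so finishing takes 31/34 ÷ 10/51 = 93/20 days.

93/20 days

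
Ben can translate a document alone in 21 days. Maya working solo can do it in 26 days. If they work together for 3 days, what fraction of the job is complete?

47/182

Combined rate: 1/21 + 1/26 = (26 + 21)/546 = 47/546 per day.
In 3 days they complete 3·47/546 = 47/182 of the job.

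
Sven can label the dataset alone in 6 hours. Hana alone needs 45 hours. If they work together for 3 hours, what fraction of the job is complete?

Combined rate: 1/6 + 1/45 = (15 + 2)/90 = 17/90 per hour.
In 3 hours they complete 3·17/90 = 17/30 of the job.

17/30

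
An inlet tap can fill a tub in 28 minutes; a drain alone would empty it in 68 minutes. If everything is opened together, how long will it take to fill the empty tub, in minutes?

238/5 minutes

Net rate = 1/28 − 1/68 = (17 − 7)/476 = 10/476 = 5/238 per minute.
Filling time = 1 ÷ (5/238) = 238/5 minutes.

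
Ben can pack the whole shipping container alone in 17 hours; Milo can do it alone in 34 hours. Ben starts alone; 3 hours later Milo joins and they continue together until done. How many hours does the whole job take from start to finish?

37/3 hours

In 3 hours Ben does 3/17 of the job, leaving 14/17.
Ben and Milo together work at 3/34 per hour, so finishing takes 14/17 ÷ 3/34 = 28/3 hours.
Total time = 3 + 28/3 = 37/3 hours.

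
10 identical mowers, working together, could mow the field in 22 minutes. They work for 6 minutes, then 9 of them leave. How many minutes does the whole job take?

One mower does 1/220 of the job per minute.
After 6 minutes with 10 mowers, 3/11 is done (8/11 left).
With 1 mower the rate is 1/220, so the rest takes 8/11 ÷ 1/220 = 160 minutes.
Total = 6 + 160 = 166 minutes.

166 minutes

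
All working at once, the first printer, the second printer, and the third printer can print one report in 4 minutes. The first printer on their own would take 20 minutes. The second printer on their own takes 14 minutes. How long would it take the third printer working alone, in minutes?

Combined rate is 1/4 per minute.
Known contribution: 1/20 + 1/14 = (7 + 10)/140 = 17/140 per minute.
So the third printer's rate is 1/4 − 17/140 = 9/70, meaning 70/9 minutes alone.

70/9 minutes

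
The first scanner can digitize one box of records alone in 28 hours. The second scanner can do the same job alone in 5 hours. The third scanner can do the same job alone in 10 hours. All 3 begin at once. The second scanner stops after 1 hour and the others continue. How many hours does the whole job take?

112/19 hours

In the first 1 hour the combined rate is 47/140, so 47/140 of the job is done, leaving 93/140.
After the second scanner leaves the rate is 19/140 per hour; the remaining 93/140 takes 93/19 hours.
Total = 1 + 93/19 = 112/19 hours.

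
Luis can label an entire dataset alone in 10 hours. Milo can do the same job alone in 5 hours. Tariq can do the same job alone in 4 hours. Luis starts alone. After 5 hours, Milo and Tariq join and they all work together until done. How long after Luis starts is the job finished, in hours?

65/11 hours

In the first 5 hours Luis alone does 5/10 = 1/2 of the job, leaving 1/2.
Once everyone is working, combined rate: 1/10 + 1/5 + 1/4 = (2 + 4 + 5)/20 = 11/20 per hour.
Remaining 1/2 at 11/20 per hour takes 10/11 hours.
Total from the start = 5 + 10/11 = 65/11 hours.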